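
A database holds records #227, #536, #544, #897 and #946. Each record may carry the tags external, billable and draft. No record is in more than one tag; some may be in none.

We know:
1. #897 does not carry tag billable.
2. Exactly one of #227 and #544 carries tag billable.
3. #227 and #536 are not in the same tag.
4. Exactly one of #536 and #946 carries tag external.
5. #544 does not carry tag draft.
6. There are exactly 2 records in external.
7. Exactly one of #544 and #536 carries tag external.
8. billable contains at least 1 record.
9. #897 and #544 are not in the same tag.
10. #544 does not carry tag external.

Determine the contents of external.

From (1): #897 ∉ billable.
From (5): #544 ∉ draft.
From (10): #544 ∉ external.
(7) (exactly one): #536 ∈ external.
(3): #227 ∉ external.
(4) (exactly one): #946 ∉ external.
(6): only 2 candidates remain for external, so all are in.

external = {#536, #897}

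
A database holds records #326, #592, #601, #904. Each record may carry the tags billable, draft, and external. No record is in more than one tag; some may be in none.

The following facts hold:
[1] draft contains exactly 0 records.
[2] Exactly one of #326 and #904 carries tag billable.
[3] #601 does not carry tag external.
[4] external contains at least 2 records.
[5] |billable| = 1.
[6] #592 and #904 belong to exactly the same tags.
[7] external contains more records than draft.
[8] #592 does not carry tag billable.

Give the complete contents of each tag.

billable = {#326}; draft = {}; external = {#592, #904}

From (3): #601 ∉ external.
From (8): #592 ∉ billable.
(1): draft already has 0, so the rest are out.
(6): #904 matches #592: #904 ∉ billable.
(2) (exactly one): #326 ∈ billable.
(4): only 2 candidates remain for external, so all are in.
(5): billable already has 1, so the rest are out.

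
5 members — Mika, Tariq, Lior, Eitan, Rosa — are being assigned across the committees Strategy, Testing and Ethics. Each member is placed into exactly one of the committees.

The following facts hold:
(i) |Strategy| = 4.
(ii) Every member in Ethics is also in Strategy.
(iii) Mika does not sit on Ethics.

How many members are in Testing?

1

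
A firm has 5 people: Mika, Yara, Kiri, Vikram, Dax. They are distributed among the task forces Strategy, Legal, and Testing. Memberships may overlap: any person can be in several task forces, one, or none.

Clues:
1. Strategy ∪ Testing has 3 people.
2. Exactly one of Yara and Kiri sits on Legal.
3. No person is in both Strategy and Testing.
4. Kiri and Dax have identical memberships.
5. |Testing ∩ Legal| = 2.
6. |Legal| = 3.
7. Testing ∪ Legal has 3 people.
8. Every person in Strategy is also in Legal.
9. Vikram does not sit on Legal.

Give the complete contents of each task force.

From (9): Vikram ∉ Legal.
(8) contrapositive: Vikram ∉ Strategy.
Suppose Mika ∉ Strategy: no assignment then satisfies all the clues, so Mika ∈ Strategy.

Strategy = {Mika}; Legal = {Dax, Kiri, Mika}; Testing = {Dax, Kiri}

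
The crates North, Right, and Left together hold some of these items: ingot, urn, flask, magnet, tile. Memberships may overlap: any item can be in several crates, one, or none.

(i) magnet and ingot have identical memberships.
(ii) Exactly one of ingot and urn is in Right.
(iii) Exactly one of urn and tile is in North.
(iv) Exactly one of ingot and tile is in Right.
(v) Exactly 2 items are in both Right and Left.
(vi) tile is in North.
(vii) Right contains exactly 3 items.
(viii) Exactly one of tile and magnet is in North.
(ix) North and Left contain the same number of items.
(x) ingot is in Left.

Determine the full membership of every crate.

North = {flask, tile}; Right = {flask, ingot, magnet}; Left = {ingot, magnet}

From (vi): tile ∈ North.
From (x): ingot ∈ Left.
(i): magnet matches ingot: magnet ∈ Left.
(iii) (exactly one): urn ∉ North.
(viii) (exactly one): magnet ∉ North.
(i): ingot matches magnet: ingot ∉ North.
Suppose ingot ∉ Right: no assignment then satisfies all the clues, so ingot ∈ Right.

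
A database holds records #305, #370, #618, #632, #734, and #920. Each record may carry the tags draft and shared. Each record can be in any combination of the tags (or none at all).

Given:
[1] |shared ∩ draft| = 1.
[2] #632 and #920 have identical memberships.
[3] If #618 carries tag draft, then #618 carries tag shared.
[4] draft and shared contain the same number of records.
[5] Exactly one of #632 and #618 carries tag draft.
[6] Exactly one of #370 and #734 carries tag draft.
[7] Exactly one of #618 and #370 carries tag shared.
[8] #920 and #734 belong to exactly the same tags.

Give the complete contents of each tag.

draft = {#370, #618}; shared = {#305, #618}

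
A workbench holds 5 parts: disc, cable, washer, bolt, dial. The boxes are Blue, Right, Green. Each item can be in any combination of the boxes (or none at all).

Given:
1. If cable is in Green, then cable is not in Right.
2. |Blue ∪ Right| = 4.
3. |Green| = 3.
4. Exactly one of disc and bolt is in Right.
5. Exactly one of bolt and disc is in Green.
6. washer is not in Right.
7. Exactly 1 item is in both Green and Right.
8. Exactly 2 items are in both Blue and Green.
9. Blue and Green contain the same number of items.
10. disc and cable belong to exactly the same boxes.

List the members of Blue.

Blue = {bolt, cable, disc}

From (6): washer ∉ Right.
Suppose disc ∉ Blue: no assignment then satisfies all the clues, so disc ∈ Blue.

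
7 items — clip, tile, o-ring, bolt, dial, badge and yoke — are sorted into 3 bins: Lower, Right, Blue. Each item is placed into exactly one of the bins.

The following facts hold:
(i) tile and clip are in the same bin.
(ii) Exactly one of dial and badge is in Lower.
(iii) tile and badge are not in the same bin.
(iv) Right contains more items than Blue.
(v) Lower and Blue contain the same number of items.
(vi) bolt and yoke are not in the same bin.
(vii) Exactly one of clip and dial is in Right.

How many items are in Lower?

2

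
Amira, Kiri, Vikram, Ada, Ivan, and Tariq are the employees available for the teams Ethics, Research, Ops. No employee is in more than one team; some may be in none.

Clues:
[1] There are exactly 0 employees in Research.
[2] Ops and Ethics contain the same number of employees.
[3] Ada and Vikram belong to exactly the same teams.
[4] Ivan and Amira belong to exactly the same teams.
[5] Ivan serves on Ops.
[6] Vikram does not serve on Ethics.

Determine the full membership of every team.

Ethics = {Kiri, Tariq}; Research = {}; Ops = {Amira, Ivan}

From (5): Ivan ∈ Ops.
From (6): Vikram ∉ Ethics.
(1): Research already has 0, so the rest are out.
(3): Ada matches Vikram: Ada ∉ Ethics.
(4): Amira matches Ivan: Amira ∉ Ethics.
(4): Amira matches Ivan: Amira ∈ Ops.
Suppose Kiri ∉ Ethics: no assignment then satisfies all the clues, so Kiri ∈ Ethics.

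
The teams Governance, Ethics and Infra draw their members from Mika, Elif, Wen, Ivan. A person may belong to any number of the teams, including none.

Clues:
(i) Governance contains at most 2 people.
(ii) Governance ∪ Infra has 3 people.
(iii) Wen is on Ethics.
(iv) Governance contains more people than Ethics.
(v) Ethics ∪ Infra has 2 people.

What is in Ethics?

Ethics = {Wen}

From (iii): Wen ∈ Ethics.
Suppose Mika ∈ Ethics: no assignment then satisfies all the clues, so Mika ∉ Ethics.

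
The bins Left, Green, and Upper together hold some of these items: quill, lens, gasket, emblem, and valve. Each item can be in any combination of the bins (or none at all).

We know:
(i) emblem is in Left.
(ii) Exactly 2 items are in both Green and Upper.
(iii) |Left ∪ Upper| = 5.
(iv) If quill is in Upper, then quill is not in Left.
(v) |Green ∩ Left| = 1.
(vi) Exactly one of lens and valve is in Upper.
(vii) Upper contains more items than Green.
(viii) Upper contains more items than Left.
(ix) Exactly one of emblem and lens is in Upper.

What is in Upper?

From (i): emblem ∈ Left.
Suppose quill ∉ Upper: no assignment then satisfies all the clues, so quill ∈ Upper.

Upper = {emblem, gasket, quill, valve}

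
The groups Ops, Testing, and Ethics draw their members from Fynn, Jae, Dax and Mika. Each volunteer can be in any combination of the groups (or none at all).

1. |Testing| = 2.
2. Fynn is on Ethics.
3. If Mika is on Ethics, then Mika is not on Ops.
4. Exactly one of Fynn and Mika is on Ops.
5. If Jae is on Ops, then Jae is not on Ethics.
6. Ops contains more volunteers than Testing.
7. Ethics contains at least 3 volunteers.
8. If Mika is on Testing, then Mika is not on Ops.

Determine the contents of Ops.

Ops = {Dax, Fynn, Jae}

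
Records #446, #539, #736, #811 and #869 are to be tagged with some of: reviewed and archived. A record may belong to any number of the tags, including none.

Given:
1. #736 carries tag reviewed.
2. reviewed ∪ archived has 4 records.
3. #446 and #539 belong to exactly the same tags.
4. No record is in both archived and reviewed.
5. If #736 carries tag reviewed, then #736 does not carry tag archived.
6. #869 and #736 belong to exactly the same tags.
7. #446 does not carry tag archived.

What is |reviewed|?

4

From (1): #736 ∈ reviewed.
From (7): #446 ∉ archived.
(3): #539 matches #446: #539 ∉ archived.
(4) (disjoint): #736 ∉ archived.
(6): #869 matches #736: #869 ∈ reviewed.
(6): #869 matches #736: #869 ∉ archived.
Suppose #446 ∉ reviewed: no assignment then satisfies all the clues, so #446 ∈ reviewed.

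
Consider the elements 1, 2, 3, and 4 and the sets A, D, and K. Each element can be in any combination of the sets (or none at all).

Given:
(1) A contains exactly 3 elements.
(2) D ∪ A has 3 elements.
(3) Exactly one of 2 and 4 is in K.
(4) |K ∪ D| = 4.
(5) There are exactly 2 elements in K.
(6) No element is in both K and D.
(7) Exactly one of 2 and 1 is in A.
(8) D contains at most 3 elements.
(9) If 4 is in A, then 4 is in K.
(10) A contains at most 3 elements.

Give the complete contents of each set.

A = {2, 3, 4}; D = {2, 3}; K = {1, 4}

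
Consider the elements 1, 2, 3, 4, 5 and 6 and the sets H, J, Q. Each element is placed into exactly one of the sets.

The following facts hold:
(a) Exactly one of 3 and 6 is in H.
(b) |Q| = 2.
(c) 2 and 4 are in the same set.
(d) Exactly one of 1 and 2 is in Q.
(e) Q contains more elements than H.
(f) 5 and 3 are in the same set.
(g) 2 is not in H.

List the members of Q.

From (g): 2 ∉ H.
(c): 4 matches 2: 4 ∉ H.
Suppose 1 ∈ Q: no assignment then satisfies all the clues, so 1 ∉ Q.

Q = {2, 4}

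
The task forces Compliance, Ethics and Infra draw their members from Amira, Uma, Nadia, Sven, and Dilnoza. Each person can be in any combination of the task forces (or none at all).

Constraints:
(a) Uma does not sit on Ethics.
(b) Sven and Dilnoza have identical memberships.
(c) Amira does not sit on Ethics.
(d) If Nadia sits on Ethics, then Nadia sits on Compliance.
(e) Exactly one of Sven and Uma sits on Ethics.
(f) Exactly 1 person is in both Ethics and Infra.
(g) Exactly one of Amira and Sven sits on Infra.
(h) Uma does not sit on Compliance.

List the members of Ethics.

Ethics = {Dilnoza, Nadia, Sven}

From (a): Uma ∉ Ethics.
From (c): Amira ∉ Ethics.
From (h): Uma ∉ Compliance.
(e) (exactly one): Sven ∈ Ethics.
(b): Dilnoza matches Sven: Dilnoza ∈ Ethics.
Suppose Nadia ∉ Ethics: no assignment then satisfies all the clues, so Nadia ∈ Ethics.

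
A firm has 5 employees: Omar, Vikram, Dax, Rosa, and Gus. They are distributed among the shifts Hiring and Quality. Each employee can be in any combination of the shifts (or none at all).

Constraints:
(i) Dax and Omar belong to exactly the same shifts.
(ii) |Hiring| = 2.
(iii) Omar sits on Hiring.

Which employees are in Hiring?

Hiring = {Dax, Omar}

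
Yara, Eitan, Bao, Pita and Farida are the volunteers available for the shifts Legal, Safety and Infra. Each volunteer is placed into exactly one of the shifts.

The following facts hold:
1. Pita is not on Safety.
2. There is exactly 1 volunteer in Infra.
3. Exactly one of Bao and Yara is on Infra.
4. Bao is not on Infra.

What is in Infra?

Infra = {Yara}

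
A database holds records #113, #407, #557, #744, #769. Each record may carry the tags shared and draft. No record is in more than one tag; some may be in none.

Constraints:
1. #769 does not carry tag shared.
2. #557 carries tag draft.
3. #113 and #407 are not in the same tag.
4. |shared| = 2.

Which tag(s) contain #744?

#744: shared

From (1): #769 ∉ shared.
From (2): #557 ∈ draft.
Suppose #744 ∉ shared: no assignment then satisfies all the clues, so #744 ∈ shared.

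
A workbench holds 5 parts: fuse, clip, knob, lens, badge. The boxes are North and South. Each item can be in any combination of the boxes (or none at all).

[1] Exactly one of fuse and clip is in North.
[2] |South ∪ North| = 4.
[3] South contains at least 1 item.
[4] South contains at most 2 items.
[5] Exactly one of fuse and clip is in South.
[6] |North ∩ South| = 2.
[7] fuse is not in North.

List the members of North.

North = {badge, clip, knob, lens}

From (7): fuse ∉ North.
(1) (exactly one): clip ∈ North.
Suppose knob ∉ North: no assignment then satisfies all the clues, so knob ∈ North.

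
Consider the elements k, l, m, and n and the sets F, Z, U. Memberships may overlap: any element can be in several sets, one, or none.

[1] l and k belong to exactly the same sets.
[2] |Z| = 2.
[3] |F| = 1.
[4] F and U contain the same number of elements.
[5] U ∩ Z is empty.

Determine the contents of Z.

Z = {k, l}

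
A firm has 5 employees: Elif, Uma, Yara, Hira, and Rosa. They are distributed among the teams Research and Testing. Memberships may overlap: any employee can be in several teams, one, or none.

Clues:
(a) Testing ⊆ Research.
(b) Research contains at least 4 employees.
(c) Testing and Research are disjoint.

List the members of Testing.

Testing = {}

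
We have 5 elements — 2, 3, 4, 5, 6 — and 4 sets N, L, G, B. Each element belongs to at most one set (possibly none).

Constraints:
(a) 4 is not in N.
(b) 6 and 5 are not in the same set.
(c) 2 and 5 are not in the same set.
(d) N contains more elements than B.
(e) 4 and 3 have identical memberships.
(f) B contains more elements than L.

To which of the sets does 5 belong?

5: B

From (a): 4 ∉ N.
(e): 3 matches 4: 3 ∉ N.
Suppose 5 ∈ N: no assignment then satisfies all the clues, so 5 ∉ N.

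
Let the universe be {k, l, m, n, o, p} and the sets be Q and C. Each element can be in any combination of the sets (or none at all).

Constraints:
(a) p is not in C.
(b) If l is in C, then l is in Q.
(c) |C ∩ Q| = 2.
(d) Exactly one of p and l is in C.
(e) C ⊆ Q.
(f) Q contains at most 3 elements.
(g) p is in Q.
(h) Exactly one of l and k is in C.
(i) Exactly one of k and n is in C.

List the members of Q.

From (a): p ∉ C.
From (g): p ∈ Q.
(d) (exactly one): l ∈ C.
(e) with l ∈ C: l ∈ Q.
(h) (exactly one): k ∉ C.
(i) (exactly one): n ∈ C.
(e) with n ∈ C: n ∈ Q.
(f): Q already has 3, so the rest are out.
(e) contrapositive: m ∉ C.
(e) contrapositive: o ∉ C.

Q = {l, n, p}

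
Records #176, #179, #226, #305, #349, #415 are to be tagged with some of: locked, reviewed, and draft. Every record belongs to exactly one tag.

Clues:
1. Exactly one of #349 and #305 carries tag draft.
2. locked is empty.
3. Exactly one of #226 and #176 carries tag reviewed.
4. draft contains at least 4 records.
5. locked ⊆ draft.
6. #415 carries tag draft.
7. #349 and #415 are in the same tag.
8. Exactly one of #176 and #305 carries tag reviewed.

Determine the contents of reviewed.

reviewed = {#226, #305}

From (6): #415 ∈ draft.
(2): locked already has 0, so the rest are out.
(7): #349 matches #415: #349 ∉ reviewed.
(7): #349 matches #415: #349 ∈ draft.
(1) (exactly one): #305 ∉ draft.
Only one tag left: #305 ∈ reviewed.
(8) (exactly one): #176 ∉ reviewed.
Only one tag left: #176 ∈ draft.
(3) (exactly one): #226 ∈ reviewed.
(4): only 4 candidates remain for draft, so all are in.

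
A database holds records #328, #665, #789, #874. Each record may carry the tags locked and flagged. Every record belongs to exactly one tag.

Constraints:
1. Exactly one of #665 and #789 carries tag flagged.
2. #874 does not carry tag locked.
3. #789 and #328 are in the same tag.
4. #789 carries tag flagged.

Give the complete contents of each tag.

locked = {#665}; flagged = {#328, #789, #874}

From (2): #874 ∉ locked.
From (4): #789 ∈ flagged.
(1) (exactly one): #665 ∉ flagged.
(3): #328 matches #789: #328 ∉ locked.
(3): #328 matches #789: #328 ∈ flagged.
Only one tag left: #665 ∈ locked.
Only one tag left: #874 ∈ flagged.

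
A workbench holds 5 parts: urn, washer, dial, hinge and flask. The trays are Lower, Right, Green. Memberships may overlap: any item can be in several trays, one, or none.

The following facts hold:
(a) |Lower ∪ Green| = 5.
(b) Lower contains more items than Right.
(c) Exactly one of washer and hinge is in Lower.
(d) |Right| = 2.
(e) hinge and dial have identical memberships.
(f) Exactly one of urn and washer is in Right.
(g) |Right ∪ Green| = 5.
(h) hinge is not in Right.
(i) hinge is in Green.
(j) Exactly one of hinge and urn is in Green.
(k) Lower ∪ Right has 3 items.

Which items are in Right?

Right = {flask, urn}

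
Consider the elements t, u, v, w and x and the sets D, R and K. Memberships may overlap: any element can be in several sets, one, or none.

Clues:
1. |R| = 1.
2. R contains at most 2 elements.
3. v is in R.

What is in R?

From (3): v ∈ R.
(1): R already has 1, so the rest are out.

R = {v}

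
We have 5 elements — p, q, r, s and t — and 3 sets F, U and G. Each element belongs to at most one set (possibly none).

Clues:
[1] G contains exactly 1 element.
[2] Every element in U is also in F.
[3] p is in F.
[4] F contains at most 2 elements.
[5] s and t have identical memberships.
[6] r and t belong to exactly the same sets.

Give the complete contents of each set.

F = {p}; U = {}; G = {q}

From (3): p ∈ F.
Suppose q ∈ F: no assignment then satisfies all the clues, so q ∉ F.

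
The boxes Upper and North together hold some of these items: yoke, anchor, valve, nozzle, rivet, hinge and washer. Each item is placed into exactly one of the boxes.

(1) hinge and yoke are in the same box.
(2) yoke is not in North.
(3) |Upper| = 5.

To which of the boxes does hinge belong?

hinge: Upper

From (2): yoke ∉ North.
(1): hinge matches yoke: hinge ∉ North.
Only one box left: yoke ∈ Upper.
Only one box left: hinge ∈ Upper.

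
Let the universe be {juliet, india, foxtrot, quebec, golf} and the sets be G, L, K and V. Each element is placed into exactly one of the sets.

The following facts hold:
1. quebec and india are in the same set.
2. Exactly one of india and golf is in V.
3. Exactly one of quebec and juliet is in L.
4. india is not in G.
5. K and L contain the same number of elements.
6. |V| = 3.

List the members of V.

V = {foxtrot, india, quebec}

From (4): india ∉ G.
(1): quebec matches india: quebec ∉ G.
Suppose juliet ∈ V: no assignment then satisfies all the clues, so juliet ∉ V.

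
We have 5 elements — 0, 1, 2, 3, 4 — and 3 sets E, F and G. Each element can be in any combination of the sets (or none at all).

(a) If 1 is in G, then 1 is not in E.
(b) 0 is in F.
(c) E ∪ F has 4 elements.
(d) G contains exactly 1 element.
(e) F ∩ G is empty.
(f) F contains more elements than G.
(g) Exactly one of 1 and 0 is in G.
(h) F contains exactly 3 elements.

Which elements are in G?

G = {1}

From (b): 0 ∈ F.
(e) (disjoint): 0 ∉ G.
(g) (exactly one): 1 ∈ G.
(a): 1 ∉ E.
(d): G already has 1, so the rest are out.
(e) (disjoint): 1 ∉ F.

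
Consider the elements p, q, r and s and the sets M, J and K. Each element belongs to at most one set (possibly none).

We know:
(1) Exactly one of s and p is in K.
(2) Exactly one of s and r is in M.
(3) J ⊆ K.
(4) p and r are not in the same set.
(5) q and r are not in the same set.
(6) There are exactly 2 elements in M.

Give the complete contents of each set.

M = {q, s}; J = {}; K = {p}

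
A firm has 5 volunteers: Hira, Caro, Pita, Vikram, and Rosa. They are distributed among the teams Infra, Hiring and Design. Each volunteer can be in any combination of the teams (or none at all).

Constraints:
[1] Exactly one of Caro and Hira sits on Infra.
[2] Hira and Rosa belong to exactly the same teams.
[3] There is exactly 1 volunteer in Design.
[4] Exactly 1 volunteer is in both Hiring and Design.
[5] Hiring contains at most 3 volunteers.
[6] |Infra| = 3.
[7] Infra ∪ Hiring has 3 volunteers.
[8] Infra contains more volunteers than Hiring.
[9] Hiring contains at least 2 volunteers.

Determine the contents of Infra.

Infra = {Caro, Pita, Vikram}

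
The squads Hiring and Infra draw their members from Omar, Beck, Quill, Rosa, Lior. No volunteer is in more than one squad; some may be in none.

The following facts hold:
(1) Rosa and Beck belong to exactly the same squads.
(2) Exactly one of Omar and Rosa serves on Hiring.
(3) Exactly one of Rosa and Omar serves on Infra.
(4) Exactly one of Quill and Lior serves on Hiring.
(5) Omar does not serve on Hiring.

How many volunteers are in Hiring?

3

From (5): Omar ∉ Hiring.
(2) (exactly one): Rosa ∈ Hiring.
(3) (exactly one): Omar ∈ Infra.
(1): Beck matches Rosa: Beck ∈ Hiring.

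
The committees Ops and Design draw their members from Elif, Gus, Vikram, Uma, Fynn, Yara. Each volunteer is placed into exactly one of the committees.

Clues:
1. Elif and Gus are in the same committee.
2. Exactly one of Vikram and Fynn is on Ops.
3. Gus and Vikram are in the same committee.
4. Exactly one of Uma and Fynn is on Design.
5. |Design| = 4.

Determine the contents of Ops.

Ops = {Fynn, Yara}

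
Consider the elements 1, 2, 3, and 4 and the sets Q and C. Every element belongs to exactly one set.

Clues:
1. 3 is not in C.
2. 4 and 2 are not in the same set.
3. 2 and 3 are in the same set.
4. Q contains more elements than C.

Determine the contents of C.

From (1): 3 ∉ C.
(3): 2 matches 3: 2 ∉ C.
Only one set left: 2 ∈ Q.
Only one set left: 3 ∈ Q.
(2): 4 ∉ Q.
Only one set left: 4 ∈ C.
Suppose 1 ∈ C: no assignment then satisfies all the clues, so 1 ∉ C.

C = {4}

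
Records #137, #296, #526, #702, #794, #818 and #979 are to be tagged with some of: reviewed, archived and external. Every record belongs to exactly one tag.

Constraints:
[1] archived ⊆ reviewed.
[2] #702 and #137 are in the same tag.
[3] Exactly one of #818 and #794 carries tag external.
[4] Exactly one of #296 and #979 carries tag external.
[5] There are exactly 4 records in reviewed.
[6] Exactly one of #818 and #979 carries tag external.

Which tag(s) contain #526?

#526: external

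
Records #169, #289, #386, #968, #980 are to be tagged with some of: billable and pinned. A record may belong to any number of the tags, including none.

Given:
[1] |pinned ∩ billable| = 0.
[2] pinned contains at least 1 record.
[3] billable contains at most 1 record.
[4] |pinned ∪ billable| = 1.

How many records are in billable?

0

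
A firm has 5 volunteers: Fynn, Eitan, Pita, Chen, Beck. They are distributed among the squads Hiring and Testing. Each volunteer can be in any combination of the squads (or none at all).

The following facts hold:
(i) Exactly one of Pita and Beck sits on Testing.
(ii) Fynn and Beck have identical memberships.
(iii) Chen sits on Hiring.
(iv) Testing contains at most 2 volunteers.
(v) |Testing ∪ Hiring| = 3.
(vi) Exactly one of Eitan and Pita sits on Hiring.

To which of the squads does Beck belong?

Beck: none

From (iii): Chen ∈ Hiring.
Suppose Beck ∈ Hiring: no assignment then satisfies all the clues, so Beck ∉ Hiring.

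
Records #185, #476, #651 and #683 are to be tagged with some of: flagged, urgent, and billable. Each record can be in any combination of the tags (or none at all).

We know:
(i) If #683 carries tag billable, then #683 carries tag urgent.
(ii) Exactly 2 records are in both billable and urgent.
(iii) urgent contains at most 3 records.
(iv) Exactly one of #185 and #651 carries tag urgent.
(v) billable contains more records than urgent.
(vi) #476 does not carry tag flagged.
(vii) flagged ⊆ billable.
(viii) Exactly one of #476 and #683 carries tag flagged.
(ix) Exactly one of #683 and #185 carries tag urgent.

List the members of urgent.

From (vi): #476 ∉ flagged.
(viii) (exactly one): #683 ∈ flagged.
(vii) with #683 ∈ flagged: #683 ∈ billable.
(i): #683 ∈ urgent.
(ix) (exactly one): #185 ∉ urgent.
(iv) (exactly one): #651 ∈ urgent.
Suppose #476 ∈ urgent: no assignment then satisfies all the clues, so #476 ∉ urgent.

urgent = {#651, #683}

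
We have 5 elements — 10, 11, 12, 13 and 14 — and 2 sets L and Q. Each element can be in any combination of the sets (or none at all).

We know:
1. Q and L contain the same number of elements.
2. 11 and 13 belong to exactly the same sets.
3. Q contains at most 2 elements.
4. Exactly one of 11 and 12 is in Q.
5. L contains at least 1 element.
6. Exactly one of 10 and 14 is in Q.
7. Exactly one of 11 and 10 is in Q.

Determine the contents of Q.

Q = {10, 12}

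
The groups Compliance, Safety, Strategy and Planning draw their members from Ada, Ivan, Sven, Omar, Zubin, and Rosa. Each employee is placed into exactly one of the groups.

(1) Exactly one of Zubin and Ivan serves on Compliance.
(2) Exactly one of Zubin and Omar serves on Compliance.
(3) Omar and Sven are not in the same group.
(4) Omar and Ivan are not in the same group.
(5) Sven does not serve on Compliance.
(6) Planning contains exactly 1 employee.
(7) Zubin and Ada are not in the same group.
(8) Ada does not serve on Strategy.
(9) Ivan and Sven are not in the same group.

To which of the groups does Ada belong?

Ada: Safety

From (5): Sven ∉ Compliance.
From (8): Ada ∉ Strategy.
Suppose Ada ∈ Compliance: no assignment then satisfies all the clues, so Ada ∉ Compliance.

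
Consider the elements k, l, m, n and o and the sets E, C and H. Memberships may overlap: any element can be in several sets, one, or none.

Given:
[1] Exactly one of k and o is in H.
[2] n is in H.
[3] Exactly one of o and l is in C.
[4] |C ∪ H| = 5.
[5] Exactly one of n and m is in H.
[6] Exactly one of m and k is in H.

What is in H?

H = {k, l, n}

From (2): n ∈ H.
(5) (exactly one): m ∉ H.
(6) (exactly one): k ∈ H.
(1) (exactly one): o ∉ H.
Suppose l ∉ H: no assignment then satisfies all the clues, so l ∈ H.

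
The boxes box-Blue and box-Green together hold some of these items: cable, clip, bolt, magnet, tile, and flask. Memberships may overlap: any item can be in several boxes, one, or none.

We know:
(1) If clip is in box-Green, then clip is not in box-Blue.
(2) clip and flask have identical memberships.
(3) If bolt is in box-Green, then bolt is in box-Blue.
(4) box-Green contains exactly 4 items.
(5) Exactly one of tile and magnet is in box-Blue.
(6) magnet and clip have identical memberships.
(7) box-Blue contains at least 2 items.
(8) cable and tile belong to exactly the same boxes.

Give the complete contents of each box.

box-Blue = {bolt, cable, tile}; box-Green = {bolt, clip, flask, magnet}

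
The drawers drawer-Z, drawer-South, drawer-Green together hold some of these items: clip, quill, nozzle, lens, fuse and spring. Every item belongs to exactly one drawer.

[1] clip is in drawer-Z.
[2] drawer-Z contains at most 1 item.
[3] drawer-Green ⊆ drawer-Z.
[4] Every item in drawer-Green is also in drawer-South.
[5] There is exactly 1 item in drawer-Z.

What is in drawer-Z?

From (1): clip ∈ drawer-Z.
(2): drawer-Z already has 1, so the rest are out.
(3) contrapositive: quill ∉ drawer-Green.
(3) contrapositive: nozzle ∉ drawer-Green.
(3) contrapositive: lens ∉ drawer-Green.
(3) contrapositive: fuse ∉ drawer-Green.
(3) contrapositive: spring ∉ drawer-Green.
Only one drawer left: quill ∈ drawer-South.
Only one drawer left: nozzle ∈ drawer-South.
Only one drawer left: lens ∈ drawer-South.
Only one drawer left: fuse ∈ drawer-South.
Only one drawer left: spring ∈ drawer-South.

drawer-Z = {clip}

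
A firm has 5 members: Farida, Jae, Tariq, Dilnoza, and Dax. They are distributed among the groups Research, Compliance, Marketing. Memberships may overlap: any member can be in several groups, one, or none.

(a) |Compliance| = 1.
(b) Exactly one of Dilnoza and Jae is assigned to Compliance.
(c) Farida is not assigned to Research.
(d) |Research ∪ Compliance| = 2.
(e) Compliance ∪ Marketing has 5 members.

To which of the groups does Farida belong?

From (c): Farida ∉ Research.
Suppose Farida ∈ Compliance: no assignment then satisfies all the clues, so Farida ∉ Compliance.

Farida: Marketing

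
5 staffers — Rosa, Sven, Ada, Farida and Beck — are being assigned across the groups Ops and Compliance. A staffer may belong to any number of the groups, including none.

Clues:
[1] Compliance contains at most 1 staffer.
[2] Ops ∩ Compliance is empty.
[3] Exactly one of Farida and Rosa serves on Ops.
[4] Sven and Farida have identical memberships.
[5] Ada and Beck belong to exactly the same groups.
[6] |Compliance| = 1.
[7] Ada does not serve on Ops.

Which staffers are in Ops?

Ops = {Farida, Sven}

From (7): Ada ∉ Ops.
(5): Beck matches Ada: Beck ∉ Ops.
Suppose Rosa ∈ Ops: no assignment then satisfies all the clues, so Rosa ∉ Ops.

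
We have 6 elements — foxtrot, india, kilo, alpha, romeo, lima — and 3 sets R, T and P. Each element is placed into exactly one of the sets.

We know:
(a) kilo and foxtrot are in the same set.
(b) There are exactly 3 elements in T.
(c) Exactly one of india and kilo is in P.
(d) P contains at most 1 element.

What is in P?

P = {india}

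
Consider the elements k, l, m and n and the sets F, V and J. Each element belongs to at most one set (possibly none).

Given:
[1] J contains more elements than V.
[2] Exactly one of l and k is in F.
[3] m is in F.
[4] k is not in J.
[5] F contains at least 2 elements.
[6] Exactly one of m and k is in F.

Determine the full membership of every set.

F = {l, m}; V = {}; J = {n}

From (3): m ∈ F.
From (4): k ∉ J.
(6) (exactly one): k ∉ F.
(2) (exactly one): l ∈ F.
Suppose k ∈ V: no assignment then satisfies all the clues, so k ∉ V.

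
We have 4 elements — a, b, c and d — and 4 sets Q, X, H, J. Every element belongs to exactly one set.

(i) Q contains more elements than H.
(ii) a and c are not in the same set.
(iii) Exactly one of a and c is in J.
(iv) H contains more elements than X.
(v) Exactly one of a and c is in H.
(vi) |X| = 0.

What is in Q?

Q = {b, d}

(vi): X already has 0, so the rest are out.
Suppose a ∈ Q: no assignment then satisfies all the clues, so a ∉ Q.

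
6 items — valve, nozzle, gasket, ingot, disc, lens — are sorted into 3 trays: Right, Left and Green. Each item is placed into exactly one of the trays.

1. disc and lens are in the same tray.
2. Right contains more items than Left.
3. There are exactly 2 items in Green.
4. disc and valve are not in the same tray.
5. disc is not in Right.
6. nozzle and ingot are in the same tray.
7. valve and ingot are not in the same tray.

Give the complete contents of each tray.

From (5): disc ∉ Right.
(1): lens matches disc: lens ∉ Right.
Suppose valve ∈ Right: no assignment then satisfies all the clues, so valve ∉ Right.

Right = {gasket, ingot, nozzle}; Left = {valve}; Green = {disc, lens}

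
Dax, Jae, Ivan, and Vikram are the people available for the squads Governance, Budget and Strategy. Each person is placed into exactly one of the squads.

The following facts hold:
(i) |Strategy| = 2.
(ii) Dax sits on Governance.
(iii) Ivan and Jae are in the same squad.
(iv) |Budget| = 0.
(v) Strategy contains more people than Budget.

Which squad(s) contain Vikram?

Vikram: Governance

From (ii): Dax ∈ Governance.
(iv): Budget already has 0, so the rest are out.
Suppose Vikram ∉ Governance: no assignment then satisfies all the clues, so Vikram ∈ Governance.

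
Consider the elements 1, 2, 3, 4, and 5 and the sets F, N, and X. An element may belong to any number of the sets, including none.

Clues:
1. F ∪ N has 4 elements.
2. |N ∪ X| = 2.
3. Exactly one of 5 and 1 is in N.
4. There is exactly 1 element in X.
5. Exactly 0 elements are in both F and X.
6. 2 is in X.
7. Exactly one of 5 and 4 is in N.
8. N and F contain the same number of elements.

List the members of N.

N = {2, 5}

From (6): 2 ∈ X.
(4): X already has 1, so the rest are out.
Suppose 1 ∈ N: no assignment then satisfies all the clues, so 1 ∉ N.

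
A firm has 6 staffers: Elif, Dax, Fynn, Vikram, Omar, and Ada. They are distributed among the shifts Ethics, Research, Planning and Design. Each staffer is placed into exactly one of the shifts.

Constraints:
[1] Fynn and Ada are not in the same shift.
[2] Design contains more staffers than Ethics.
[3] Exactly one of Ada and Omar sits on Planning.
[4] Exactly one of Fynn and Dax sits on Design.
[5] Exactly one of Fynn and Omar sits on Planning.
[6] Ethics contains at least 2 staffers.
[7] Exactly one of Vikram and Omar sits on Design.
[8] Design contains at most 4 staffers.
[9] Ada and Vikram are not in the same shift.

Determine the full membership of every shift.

Ethics = {Ada, Dax}; Research = {}; Planning = {Omar}; Design = {Elif, Fynn, Vikram}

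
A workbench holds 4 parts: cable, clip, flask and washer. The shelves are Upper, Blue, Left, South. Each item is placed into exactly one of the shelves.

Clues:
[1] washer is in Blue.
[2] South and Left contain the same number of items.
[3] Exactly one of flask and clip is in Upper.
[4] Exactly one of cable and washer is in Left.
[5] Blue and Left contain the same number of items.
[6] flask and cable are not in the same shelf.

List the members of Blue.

Blue = {washer}

From (1): washer ∈ Blue.
(4) (exactly one): cable ∈ Left.
(6): flask ∉ Left.
Suppose clip ∈ Blue: no assignment then satisfies all the clues, so clip ∉ Blue.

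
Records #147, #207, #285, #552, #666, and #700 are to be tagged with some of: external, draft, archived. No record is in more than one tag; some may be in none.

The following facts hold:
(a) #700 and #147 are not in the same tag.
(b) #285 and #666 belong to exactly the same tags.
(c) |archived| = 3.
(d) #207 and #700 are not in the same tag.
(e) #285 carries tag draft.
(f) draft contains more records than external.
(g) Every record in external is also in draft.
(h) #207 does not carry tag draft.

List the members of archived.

archived = {#147, #207, #552}

From (e): #285 ∈ draft.
From (h): #207 ∉ draft.
(b): #666 matches #285: #666 ∉ external.
(b): #666 matches #285: #666 ∈ draft.
(g) contrapositive: #207 ∉ external.
Suppose #147 ∉ archived: no assignment then satisfies all the clues, so #147 ∈ archived.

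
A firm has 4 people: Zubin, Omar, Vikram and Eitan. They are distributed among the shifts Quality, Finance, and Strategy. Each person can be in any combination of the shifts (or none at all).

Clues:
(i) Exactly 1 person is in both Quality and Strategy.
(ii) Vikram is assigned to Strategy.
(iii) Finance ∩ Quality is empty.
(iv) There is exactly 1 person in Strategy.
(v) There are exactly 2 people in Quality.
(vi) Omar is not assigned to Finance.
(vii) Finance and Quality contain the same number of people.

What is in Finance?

From (ii): Vikram ∈ Strategy.
From (vi): Omar ∉ Finance.
(iv): Strategy already has 1, so the rest are out.
Suppose Zubin ∉ Finance: no assignment then satisfies all the clues, so Zubin ∈ Finance.

Finance = {Eitan, Zubin}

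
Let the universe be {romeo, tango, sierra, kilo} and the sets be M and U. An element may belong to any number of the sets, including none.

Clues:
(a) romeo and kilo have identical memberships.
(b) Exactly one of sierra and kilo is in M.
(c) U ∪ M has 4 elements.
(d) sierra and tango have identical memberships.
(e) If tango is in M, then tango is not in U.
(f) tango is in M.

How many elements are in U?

2

From (f): tango ∈ M.
(d): sierra matches tango: sierra ∈ M.
(e): tango ∉ U.
(b) (exactly one): kilo ∉ M.
(d): sierra matches tango: sierra ∉ U.
(a): romeo matches kilo: romeo ∉ M.
Suppose romeo ∉ U: no assignment then satisfies all the clues, so romeo ∈ U.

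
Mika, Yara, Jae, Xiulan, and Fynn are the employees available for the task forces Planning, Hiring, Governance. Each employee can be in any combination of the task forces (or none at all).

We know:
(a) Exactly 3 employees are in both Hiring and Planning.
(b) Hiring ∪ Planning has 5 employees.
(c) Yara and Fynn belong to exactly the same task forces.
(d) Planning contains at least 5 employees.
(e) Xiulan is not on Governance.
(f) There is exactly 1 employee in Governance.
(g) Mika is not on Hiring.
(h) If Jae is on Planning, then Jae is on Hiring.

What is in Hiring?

Hiring = {Fynn, Jae, Yara}

From (e): Xiulan ∉ Governance.
From (g): Mika ∉ Hiring.
(d): only 5 candidates remain for Planning, so all are in.
(h): Jae ∈ Hiring.
Suppose Yara ∉ Hiring: no assignment then satisfies all the clues, so Yara ∈ Hiring.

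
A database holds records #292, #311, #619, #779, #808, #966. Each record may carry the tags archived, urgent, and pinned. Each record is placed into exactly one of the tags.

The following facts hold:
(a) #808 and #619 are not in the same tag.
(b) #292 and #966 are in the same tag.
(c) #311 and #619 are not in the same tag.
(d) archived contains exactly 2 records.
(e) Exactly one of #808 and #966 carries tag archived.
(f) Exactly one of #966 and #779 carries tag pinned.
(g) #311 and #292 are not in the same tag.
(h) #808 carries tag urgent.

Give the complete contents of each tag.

archived = {#292, #966}; urgent = {#311, #808}; pinned = {#619, #779}

From (h): #808 ∈ urgent.
(a): #619 ∉ urgent.
(e) (exactly one): #966 ∈ archived.
(f) (exactly one): #779 ∈ pinned.
(b): #292 matches #966: #292 ∈ archived.
(d): archived already has 2, so the rest are out.
Only one tag left: #619 ∈ pinned.
(c): #311 ∉ pinned.
Only one tag left: #311 ∈ urgent.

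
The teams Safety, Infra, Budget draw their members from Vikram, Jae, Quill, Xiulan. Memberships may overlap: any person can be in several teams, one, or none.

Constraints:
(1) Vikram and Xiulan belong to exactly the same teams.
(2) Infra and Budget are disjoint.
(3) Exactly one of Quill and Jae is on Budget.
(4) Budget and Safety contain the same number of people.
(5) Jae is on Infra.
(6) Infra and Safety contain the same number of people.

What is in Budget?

Budget = {Quill}

From (5): Jae ∈ Infra.
(2) (disjoint): Jae ∉ Budget.
(3) (exactly one): Quill ∈ Budget.
(2) (disjoint): Quill ∉ Infra.
Suppose Vikram ∈ Budget: no assignment then satisfies all the clues, so Vikram ∉ Budget.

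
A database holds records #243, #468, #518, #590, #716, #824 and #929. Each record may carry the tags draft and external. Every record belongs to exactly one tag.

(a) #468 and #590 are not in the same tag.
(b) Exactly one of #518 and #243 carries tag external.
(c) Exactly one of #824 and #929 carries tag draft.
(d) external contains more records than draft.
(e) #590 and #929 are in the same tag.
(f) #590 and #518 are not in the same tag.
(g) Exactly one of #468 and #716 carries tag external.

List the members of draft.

draft = {#468, #518, #824}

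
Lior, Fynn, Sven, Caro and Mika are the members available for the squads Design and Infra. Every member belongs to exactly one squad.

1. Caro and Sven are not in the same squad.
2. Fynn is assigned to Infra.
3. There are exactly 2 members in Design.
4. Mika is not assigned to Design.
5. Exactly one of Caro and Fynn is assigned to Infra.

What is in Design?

From (2): Fynn ∈ Infra.
From (4): Mika ∉ Design.
(5) (exactly one): Caro ∉ Infra.
Only one squad left: Caro ∈ Design.
Only one squad left: Mika ∈ Infra.
(1): Sven ∉ Design.
(3): only 2 candidates remain for Design, so all are in.
Only one squad left: Sven ∈ Infra.

Design = {Caro, Lior}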